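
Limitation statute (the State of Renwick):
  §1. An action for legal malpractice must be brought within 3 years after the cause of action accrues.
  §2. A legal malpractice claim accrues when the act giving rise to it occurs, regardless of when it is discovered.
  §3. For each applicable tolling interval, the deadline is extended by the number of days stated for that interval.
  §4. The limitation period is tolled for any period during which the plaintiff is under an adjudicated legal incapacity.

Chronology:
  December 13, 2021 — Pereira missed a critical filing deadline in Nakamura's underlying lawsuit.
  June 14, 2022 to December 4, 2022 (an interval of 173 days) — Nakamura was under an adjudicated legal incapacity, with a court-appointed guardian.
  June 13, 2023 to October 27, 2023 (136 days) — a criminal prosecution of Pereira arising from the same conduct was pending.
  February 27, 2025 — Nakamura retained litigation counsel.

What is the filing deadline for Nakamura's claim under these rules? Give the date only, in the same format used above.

The claim accrued on December 13, 2021, when the wrongful act occurred.
The untolled deadline — 3 years after December 13, 2021 — is December 13, 2024.
The plaintiff's legal incapacity from June 14, 2022 to December 4, 2022 tolled the period for 173 days, extending the deadline to June 4, 2025.
Although a criminal prosecution ran from June 13, 2023 to October 27, 2023, the stated rules do not make that a tolling event, so it is disregarded.
Nothing else in the chronology tolls or restarts the period.

June 4, 2025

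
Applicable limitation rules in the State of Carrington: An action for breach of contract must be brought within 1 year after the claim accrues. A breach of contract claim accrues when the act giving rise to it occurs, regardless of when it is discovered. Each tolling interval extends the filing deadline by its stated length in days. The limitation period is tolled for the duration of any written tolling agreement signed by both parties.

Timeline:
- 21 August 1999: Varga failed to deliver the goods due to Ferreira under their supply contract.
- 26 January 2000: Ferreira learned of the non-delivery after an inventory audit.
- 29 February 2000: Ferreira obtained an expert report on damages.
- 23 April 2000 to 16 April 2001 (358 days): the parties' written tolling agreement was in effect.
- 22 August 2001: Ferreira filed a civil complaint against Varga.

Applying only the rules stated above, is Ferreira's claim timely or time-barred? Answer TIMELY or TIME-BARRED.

Accrual is governed by the date of the act, so the period began to run on 21 August 1999; the later discovery on 26 January 2000 is irrelevant under the stated rule.
The untolled deadline — 1 year after 21 August 1999 — is 21 August 2000.
The period was tolled for 358 days by the written tolling agreement (23 April 2000 to 16 April 2001), pushing the deadline to 14 August 2001.
None of the other events listed affects the running of the period under the stated rules.
Ferreira filed on 22 August 2001, after the 14 August 2001 deadline, so the action is time-barred.

TIME-BARRED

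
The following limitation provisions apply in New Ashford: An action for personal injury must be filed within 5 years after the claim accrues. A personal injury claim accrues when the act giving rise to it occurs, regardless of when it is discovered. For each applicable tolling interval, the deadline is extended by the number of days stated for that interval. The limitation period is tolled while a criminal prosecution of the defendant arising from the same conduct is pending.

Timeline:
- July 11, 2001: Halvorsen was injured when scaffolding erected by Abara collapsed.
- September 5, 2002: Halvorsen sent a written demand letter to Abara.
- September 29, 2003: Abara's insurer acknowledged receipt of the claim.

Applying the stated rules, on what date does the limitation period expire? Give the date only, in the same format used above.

The claim accrued on July 11, 2001, the date of the act.
5 years from July 11, 2001 is July 11, 2006.
Nothing else in the chronology tolls or restarts the period.

July 11, 2006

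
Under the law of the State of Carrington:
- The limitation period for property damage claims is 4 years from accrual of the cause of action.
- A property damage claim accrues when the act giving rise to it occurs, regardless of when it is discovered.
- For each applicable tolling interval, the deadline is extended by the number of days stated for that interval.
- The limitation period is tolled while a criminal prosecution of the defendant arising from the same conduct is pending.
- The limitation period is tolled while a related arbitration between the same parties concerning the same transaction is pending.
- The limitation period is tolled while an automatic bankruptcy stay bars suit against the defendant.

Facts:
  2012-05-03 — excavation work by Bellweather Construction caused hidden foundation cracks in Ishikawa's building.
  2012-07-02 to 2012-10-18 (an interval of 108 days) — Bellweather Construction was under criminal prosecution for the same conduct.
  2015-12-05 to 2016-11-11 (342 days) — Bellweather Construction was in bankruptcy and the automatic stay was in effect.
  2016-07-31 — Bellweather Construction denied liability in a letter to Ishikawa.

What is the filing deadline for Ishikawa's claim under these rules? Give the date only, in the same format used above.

2017-07-27

The limitation period began to run on 2012-05-03.
4 years from 2012-05-03 is 2016-05-03.
Because the pending criminal prosecution ran from 2012-07-02 to 2012-10-18, the deadline is extended by 108 days to 2016-08-19.
The period was tolled for 342 days by the automatic bankruptcy stay (2015-12-05 to 2016-11-11), pushing the deadline to 2017-07-27.
The other events in the timeline have no effect on the limitation period under the stated rules.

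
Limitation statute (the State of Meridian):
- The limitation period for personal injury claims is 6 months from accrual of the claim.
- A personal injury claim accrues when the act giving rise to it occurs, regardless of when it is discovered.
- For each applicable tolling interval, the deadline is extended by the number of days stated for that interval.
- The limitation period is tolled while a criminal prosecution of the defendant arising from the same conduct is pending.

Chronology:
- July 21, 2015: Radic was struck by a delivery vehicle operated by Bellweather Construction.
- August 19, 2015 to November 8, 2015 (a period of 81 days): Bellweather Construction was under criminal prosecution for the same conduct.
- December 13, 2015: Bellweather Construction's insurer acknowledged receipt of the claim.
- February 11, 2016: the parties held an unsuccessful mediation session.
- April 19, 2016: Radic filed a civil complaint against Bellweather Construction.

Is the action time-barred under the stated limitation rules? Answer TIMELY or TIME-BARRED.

TIME-BARRED

The limitation period began to run on July 21, 2015.
Adding the 6 months base period to July 21, 2015 gives a deadline of January 21, 2016, before any tolling.
The period was tolled for 81 days by the pending criminal prosecution (August 19, 2015 to November 8, 2015), pushing the deadline to April 11, 2016.
None of the other events listed affects the running of the period under the stated rules.
The April 19, 2016 filing falls after the April 11, 2016 deadline; the claim is time-barred.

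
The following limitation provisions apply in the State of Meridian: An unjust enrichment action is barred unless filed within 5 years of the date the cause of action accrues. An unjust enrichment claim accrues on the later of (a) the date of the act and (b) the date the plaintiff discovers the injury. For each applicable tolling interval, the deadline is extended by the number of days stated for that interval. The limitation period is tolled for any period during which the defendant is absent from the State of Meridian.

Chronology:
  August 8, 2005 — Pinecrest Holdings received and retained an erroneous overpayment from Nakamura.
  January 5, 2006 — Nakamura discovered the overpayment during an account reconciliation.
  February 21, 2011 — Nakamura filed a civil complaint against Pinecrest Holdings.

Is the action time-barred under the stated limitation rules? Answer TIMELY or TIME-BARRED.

Because discovery on January 5, 2006 post-dates the August 8, 2005 act, accrual under the later-of rule falls on January 5, 2006.
5 years from January 5, 2006 is January 5, 2011.
Filing on February 21, 2011 missed the January 5, 2011 deadline — the action is time-barred.

TIME-BARRED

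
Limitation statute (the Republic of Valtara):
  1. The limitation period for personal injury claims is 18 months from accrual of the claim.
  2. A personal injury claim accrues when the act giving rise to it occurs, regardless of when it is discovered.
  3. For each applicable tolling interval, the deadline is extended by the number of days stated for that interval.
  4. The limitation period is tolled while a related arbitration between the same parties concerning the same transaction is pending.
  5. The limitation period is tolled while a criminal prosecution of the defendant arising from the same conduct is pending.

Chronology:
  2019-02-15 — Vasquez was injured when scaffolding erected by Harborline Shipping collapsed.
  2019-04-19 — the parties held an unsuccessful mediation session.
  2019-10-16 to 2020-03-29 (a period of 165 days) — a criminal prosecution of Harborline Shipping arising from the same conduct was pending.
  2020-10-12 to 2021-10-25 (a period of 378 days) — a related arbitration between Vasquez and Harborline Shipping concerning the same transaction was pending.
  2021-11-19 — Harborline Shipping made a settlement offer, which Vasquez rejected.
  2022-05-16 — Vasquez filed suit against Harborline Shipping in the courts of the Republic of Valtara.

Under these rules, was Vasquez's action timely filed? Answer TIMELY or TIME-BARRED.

TIME-BARRED

The claim accrued on 2019-02-15, when the wrongful act occurred.
Adding the 18 months base period to 2019-02-15 gives a deadline of 2020-08-15, before any tolling.
The pending criminal prosecution from 2019-10-16 to 2020-03-29 tolled the period for 165 days, extending the deadline to 2021-01-27.
The pending related arbitration from 2020-10-12 to 2021-10-25 tolled the period for 378 days, extending the deadline to 2022-02-09.
The other events in the timeline have no effect on the limitation period under the stated rules.
Vasquez filed on 2022-05-16, after the 2022-02-09 deadline, so the action is time-barred.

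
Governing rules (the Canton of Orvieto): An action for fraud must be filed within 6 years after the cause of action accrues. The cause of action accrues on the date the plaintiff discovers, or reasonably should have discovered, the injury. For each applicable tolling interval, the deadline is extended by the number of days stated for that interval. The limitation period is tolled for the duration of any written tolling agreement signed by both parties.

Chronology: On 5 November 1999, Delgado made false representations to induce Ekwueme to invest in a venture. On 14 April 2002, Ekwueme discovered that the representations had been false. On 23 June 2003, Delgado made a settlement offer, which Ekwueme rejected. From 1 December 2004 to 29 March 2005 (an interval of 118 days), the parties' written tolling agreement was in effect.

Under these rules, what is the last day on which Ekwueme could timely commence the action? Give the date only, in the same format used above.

Accrual is tied to discovery, so the period began on 14 April 2002 rather than on 5 November 1999 when the act occurred.
Adding the 6 years base period to 14 April 2002 gives a deadline of 14 April 2008, before any tolling.
The period was tolled for 118 days by the written tolling agreement (1 December 2004 to 29 March 2005), pushing the deadline to 10 August 2008.
The other events in the timeline have no effect on the limitation period under the stated rules.

10 August 2008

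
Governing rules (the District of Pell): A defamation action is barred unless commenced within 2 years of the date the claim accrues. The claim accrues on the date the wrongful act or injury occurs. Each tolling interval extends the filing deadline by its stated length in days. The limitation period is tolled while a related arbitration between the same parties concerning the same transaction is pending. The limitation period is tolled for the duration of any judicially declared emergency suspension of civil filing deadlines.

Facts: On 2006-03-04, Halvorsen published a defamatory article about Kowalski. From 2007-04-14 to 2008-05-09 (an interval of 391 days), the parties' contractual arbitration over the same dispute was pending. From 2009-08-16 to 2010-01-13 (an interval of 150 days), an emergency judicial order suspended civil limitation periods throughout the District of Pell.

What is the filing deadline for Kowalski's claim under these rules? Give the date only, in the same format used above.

2009-03-30

The limitation period began to run on 2006-03-04.
Adding the 2 years base period to 2006-03-04 gives a deadline of 2008-03-04, before any tolling.
The period was tolled for 391 days by the pending related arbitration (2007-04-14 to 2008-05-09), pushing the deadline to 2009-03-30.
The emergency suspension of filing deadlines starting 2009-08-16 came too late — the period had run on 2009-03-30 — and so does not extend the deadline.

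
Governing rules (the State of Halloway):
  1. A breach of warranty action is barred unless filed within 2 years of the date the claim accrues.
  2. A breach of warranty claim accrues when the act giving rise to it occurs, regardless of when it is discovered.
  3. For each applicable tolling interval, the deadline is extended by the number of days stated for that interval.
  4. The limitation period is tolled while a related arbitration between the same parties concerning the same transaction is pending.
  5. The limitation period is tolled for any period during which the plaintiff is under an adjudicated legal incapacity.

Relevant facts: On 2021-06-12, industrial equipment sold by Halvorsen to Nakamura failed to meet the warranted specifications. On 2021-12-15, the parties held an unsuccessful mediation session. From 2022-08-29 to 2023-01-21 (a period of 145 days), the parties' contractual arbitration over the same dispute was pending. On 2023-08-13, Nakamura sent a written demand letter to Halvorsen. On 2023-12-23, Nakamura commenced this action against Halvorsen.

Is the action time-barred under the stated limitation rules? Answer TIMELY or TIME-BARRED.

The claim accrued on 2021-06-12, the date of the act.
The untolled deadline — 2 years after 2021-06-12 — is 2023-06-12.
Because the pending related arbitration ran from 2022-08-29 to 2023-01-21, the deadline is extended by 145 days to 2023-11-04.
Nothing else in the chronology tolls or restarts the period.
The 2023-12-23 filing falls after the 2023-11-04 deadline; the claim is time-barred.

TIME-BARRED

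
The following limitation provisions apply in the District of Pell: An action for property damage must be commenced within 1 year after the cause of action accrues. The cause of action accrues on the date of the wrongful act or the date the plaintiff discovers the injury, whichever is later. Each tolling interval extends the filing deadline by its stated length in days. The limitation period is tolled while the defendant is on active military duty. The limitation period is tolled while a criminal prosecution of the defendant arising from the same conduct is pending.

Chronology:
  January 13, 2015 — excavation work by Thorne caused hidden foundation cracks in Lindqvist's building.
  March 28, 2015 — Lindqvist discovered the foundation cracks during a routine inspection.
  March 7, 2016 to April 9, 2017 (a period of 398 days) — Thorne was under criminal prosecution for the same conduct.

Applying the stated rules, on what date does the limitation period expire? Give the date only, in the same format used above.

Because discovery on March 28, 2015 post-dates the January 13, 2015 act, accrual under the later-of rule falls on March 28, 2015.
1 year from March 28, 2015 is March 28, 2016.
Because the pending criminal prosecution ran from March 7, 2016 to April 9, 2017, the deadline is extended by 398 days to April 30, 2017.

April 30, 2017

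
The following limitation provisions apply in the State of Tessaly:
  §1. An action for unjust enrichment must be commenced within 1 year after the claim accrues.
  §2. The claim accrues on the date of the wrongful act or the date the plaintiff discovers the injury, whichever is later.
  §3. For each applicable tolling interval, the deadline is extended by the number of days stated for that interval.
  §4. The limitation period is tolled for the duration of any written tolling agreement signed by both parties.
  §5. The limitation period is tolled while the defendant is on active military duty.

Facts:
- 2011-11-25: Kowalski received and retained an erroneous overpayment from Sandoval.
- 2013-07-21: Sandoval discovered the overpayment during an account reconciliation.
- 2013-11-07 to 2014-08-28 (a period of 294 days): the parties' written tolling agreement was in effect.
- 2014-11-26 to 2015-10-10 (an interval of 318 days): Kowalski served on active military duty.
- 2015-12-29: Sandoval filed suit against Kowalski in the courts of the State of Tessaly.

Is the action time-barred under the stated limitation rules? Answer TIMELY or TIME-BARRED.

Because discovery on 2013-07-21 post-dates the 2011-11-25 act, accrual under the later-of rule falls on 2013-07-21.
The untolled deadline — 1 year after 2013-07-21 — is 2014-07-21.
The written tolling agreement from 2013-11-07 to 2014-08-28 tolled the period for 294 days, extending the deadline to 2015-05-11.
The period was tolled for 318 days by the defendant's active military service (2014-11-26 to 2015-10-10), pushing the deadline to 2016-03-24.
The 2015-12-29 filing precedes the 2016-03-24 deadline; the claim is timely.

TIMELY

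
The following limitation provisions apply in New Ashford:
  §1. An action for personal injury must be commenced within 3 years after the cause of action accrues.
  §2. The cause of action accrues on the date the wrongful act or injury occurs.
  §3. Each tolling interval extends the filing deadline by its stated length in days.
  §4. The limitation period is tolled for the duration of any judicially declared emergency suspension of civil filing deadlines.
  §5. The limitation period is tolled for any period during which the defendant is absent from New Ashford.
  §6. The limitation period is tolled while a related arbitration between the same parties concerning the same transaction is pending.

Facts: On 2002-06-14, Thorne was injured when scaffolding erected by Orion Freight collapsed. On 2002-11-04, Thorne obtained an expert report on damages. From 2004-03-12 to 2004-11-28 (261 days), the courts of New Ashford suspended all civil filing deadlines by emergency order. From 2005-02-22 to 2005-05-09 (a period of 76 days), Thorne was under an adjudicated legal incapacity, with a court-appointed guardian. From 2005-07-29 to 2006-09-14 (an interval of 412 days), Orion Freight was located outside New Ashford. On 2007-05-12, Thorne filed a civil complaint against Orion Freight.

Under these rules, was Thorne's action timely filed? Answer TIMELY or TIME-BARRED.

The claim accrued on 2002-06-14, when the wrongful act occurred.
3 years from 2002-06-14 is 2005-06-14.
Because the emergency suspension of filing deadlines ran from 2004-03-12 to 2004-11-28, the deadline is extended by 261 days to 2006-03-02.
Because the defendant's absence from the jurisdiction ran from 2005-07-29 to 2006-09-14, the deadline is extended by 412 days to 2007-04-18.
No stated provision tolls the period for the plaintiff's incapacity, so the interval from 2005-02-22 to 2005-05-09 has no effect on the deadline.
The other events in the timeline have no effect on the limitation period under the stated rules.
Thorne filed on 2007-05-12, after the 2007-04-18 deadline, so the action is time-barred.

TIME-BARRED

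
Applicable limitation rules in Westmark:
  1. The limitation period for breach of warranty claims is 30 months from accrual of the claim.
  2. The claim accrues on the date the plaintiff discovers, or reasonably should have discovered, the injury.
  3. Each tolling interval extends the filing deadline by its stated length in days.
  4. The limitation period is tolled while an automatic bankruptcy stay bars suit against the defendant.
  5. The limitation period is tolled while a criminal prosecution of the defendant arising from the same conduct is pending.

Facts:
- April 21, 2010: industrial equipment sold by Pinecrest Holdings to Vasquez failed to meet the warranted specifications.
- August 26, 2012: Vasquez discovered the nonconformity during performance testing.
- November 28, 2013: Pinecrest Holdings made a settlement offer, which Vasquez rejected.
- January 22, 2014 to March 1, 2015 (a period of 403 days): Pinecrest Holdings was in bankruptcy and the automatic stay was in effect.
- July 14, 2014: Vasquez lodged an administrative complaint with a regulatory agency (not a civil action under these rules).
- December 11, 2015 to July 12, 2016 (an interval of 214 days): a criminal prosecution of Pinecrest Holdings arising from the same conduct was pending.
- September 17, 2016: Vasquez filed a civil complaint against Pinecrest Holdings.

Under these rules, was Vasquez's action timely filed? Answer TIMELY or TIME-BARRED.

The claim did not accrue until Vasquez discovered the injury on August 26, 2012; the April 21, 2010 act date does not start the clock under the stated rule.
The untolled deadline — 30 months after August 26, 2012 — is February 26, 2015.
The automatic bankruptcy stay from January 22, 2014 to March 1, 2015 tolled the period for 403 days, extending the deadline to April 4, 2016.
Because the pending criminal prosecution ran from December 11, 2015 to July 12, 2016, the deadline is extended by 214 days to November 4, 2016.
The other events in the timeline have no effect on the limitation period under the stated rules.
Vasquez filed on September 17, 2016, before the November 4, 2016 deadline, so the action is timely.

TIMELY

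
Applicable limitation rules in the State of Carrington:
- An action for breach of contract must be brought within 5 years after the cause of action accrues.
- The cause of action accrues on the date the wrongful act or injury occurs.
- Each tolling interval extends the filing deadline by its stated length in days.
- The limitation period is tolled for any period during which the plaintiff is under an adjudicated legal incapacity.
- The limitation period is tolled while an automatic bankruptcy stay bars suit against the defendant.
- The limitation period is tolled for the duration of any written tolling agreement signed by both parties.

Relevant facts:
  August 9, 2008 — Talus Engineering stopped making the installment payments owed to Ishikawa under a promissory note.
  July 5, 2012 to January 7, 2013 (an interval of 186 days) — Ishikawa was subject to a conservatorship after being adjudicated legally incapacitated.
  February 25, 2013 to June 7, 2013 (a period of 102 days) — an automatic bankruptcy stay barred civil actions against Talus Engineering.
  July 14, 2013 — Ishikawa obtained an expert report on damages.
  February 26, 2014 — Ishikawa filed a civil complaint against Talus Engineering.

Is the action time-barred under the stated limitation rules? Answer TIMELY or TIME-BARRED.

TIMELY

The claim accrued on August 9, 2008, when the wrongful act occurred.
5 years from August 9, 2008 is August 9, 2013.
The plaintiff's legal incapacity from July 5, 2012 to January 7, 2013 tolled the period for 186 days, extending the deadline to February 11, 2014.
The automatic bankruptcy stay from February 25, 2013 to June 7, 2013 tolled the period for 102 days, extending the deadline to May 24, 2014.
The other events in the timeline have no effect on the limitation period under the stated rules.
Ishikawa filed on February 26, 2014, before the May 24, 2014 deadline, so the action is timely.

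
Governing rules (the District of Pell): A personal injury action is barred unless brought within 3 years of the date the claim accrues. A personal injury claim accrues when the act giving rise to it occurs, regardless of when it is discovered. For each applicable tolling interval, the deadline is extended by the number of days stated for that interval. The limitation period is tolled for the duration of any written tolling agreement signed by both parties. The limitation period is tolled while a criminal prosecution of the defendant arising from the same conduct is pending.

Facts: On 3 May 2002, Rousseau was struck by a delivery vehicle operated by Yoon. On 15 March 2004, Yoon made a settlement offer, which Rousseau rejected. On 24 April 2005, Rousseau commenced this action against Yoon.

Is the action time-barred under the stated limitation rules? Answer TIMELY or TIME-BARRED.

TIMELY

The limitation period began to run on 3 May 2002.
Adding the 3 years base period to 3 May 2002 gives a deadline of 3 May 2005, before any tolling.
None of the other events listed affects the running of the period under the stated rules.
Filing on 24 April 2005 beat the 3 May 2005 deadline — the action is timely.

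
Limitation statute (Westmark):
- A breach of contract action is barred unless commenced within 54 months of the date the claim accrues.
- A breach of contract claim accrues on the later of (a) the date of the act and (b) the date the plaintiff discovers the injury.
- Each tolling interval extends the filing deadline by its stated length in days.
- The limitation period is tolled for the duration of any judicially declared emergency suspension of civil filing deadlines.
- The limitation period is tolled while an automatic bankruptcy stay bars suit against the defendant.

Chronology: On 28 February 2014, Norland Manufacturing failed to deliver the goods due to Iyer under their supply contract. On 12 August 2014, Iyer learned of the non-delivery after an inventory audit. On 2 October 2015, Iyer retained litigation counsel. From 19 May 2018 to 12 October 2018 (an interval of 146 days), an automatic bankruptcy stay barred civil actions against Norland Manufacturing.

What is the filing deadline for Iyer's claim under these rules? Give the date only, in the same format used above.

8 July 2019

The claim accrued on 12 August 2014 — the later of the 28 February 2014 act and the 12 August 2014 discovery.
54 months from 12 August 2014 is 12 February 2019.
The automatic bankruptcy stay from 19 May 2018 to 12 October 2018 tolled the period for 146 days, extending the deadline to 8 July 2019.
Nothing else in the chronology tolls or restarts the period.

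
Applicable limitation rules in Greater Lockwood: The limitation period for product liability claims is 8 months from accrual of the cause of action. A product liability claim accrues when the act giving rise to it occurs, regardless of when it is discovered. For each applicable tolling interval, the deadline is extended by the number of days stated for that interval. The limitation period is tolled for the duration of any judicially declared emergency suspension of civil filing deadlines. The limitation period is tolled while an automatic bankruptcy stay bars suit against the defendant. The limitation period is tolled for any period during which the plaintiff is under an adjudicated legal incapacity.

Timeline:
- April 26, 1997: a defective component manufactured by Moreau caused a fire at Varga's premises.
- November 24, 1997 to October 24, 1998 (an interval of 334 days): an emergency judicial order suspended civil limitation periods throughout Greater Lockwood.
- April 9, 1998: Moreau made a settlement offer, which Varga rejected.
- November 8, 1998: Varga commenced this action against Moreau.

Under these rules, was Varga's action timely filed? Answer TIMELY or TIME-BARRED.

The claim accrued on April 26, 1997, when the wrongful act occurred.
Adding the 8 months base period to April 26, 1997 gives a deadline of December 26, 1997, before any tolling.
Because the emergency suspension of filing deadlines ran from November 24, 1997 to October 24, 1998, the deadline is extended by 334 days to November 25, 1998.
The other events in the timeline have no effect on the limitation period under the stated rules.
The November 8, 1998 filing precedes the November 25, 1998 deadline; the claim is timely.

TIMELY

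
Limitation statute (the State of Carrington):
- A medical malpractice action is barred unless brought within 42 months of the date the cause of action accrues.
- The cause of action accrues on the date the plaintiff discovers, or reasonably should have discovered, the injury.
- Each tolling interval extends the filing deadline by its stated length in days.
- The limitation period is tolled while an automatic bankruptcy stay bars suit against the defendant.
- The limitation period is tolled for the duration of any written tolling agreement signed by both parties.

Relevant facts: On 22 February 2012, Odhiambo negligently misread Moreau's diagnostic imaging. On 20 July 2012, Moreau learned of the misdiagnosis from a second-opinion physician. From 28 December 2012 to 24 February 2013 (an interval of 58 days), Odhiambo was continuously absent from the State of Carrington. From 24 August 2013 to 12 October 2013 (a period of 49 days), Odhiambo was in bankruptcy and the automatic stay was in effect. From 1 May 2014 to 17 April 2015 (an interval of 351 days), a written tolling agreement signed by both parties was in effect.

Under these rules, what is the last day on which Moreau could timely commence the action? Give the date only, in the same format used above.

The claim did not accrue until Moreau discovered the injury on 20 July 2012; the 22 February 2012 act date does not start the clock under the stated rule.
Adding the 42 months base period to 20 July 2012 gives a deadline of 20 January 2016, before any tolling.
The period was tolled for 49 days by the automatic bankruptcy stay (24 August 2013 to 12 October 2013), pushing the deadline to 9 March 2016.
The written tolling agreement from 1 May 2014 to 17 April 2015 tolled the period for 351 days, extending the deadline to 23 February 2017.
No stated provision tolls the period for the defendant's absence, so the interval from 28 December 2012 to 24 February 2013 has no effect on the deadline.

23 February 2017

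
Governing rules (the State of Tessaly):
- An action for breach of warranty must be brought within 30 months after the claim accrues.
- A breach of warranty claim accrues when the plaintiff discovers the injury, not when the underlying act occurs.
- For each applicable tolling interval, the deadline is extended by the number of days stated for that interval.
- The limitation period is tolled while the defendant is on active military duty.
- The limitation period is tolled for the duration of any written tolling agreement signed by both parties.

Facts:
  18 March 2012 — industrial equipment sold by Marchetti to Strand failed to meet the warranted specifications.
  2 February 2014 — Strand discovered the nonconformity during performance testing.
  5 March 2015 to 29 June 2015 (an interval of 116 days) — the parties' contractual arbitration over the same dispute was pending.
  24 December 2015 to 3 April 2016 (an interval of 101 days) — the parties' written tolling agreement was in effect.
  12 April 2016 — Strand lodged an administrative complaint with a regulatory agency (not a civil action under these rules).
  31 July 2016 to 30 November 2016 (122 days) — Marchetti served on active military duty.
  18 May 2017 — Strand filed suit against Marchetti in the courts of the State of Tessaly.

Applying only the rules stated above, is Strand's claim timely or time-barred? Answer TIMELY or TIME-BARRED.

Accrual is tied to discovery, so the period began on 2 February 2014 rather than on 18 March 2012 when the act occurred.
30 months from 2 February 2014 is 2 August 2016.
The written tolling agreement from 24 December 2015 to 3 April 2016 tolled the period for 101 days, extending the deadline to 11 November 2016.
The period was tolled for 122 days by the defendant's active military service (31 July 2016 to 30 November 2016), pushing the deadline to 13 March 2017.
The pending related arbitration from 5 March 2015 to 29 June 2015 does not toll the period, because no stated rule makes a pending arbitration a tolling event.
Nothing else in the chronology tolls or restarts the period.
Filing on 18 May 2017 missed the 13 March 2017 deadline — the action is time-barred.

TIME-BARRED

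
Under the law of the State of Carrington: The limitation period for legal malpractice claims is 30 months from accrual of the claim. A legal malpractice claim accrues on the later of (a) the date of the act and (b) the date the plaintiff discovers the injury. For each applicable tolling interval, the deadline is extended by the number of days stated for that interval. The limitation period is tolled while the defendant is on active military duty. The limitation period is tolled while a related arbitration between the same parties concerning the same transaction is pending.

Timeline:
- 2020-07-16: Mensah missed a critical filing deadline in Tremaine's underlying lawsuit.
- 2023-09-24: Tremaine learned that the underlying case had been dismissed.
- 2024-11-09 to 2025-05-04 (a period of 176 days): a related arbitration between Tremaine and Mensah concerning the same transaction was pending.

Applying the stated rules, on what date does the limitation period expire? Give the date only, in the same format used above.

2026-09-16

Because discovery on 2023-09-24 post-dates the 2020-07-16 act, accrual under the later-of rule falls on 2023-09-24.
30 months from 2023-09-24 is 2026-03-24.
Because the pending related arbitration ran from 2024-11-09 to 2025-05-04, the deadline is extended by 176 days to 2026-09-16.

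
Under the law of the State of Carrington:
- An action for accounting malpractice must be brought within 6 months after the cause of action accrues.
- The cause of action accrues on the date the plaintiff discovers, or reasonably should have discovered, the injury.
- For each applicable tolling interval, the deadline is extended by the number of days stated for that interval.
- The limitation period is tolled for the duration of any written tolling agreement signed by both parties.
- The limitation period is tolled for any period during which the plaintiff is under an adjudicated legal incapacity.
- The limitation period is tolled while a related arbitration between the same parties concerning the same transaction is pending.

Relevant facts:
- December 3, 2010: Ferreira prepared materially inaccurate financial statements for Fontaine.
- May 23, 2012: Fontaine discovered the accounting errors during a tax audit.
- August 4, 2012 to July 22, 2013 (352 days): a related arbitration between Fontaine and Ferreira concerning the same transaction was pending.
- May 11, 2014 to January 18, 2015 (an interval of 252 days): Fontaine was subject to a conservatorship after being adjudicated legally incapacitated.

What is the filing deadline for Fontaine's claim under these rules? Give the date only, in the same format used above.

November 10, 2013

The claim did not accrue until Fontaine discovered the injury on May 23, 2012; the December 3, 2010 act date does not start the clock under the stated rule.
6 months from May 23, 2012 is November 23, 2012.
Because the pending related arbitration ran from August 4, 2012 to July 22, 2013, the deadline is extended by 352 days to November 10, 2013.
The plaintiff's legal incapacity starting May 11, 2014 came too late — the period had run on November 10, 2013 — and so does not extend the deadline.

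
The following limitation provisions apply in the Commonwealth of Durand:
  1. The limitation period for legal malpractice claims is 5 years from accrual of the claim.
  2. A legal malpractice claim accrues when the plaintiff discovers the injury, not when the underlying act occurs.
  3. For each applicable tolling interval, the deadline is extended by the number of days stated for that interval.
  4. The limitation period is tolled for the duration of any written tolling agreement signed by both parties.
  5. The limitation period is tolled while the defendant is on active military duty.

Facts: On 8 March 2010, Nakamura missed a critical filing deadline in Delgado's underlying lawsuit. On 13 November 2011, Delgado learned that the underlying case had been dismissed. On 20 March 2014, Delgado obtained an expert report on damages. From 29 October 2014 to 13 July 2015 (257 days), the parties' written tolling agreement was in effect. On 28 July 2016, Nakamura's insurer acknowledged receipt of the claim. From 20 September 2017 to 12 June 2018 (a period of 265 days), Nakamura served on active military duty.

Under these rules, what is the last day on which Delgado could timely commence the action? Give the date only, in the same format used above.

28 July 2017

The claim did not accrue until Delgado discovered the injury on 13 November 2011; the 8 March 2010 act date does not start the clock under the stated rule.
Adding the 5 years base period to 13 November 2011 gives a deadline of 13 November 2016, before any tolling.
Because the written tolling agreement ran from 29 October 2014 to 13 July 2015, the deadline is extended by 257 days to 28 July 2017.
By the time the defendant's active military service began on 20 September 2017, the limitation period had already expired on 28 July 2017; that interval cannot revive it.
The other events in the timeline have no effect on the limitation period under the stated rules.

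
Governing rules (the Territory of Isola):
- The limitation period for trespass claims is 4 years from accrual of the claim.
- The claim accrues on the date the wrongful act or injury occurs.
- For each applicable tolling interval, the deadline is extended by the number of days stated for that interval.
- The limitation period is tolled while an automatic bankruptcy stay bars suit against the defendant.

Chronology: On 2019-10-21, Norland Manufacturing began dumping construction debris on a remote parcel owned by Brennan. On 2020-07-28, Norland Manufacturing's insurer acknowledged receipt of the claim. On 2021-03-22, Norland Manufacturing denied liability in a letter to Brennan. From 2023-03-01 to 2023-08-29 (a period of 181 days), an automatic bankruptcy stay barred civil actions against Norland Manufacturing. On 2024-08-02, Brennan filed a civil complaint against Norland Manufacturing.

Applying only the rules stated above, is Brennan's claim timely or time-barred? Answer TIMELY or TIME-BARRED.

TIME-BARRED

The limitation period began to run on 2019-10-21.
The untolled deadline — 4 years after 2019-10-21 — is 2023-10-21.
The automatic bankruptcy stay from 2023-03-01 to 2023-08-29 tolled the period for 181 days, extending the deadline to 2024-04-19.
The other events in the timeline have no effect on the limitation period under the stated rules.
Filing on 2024-08-02 missed the 2024-04-19 deadline — the action is time-barred.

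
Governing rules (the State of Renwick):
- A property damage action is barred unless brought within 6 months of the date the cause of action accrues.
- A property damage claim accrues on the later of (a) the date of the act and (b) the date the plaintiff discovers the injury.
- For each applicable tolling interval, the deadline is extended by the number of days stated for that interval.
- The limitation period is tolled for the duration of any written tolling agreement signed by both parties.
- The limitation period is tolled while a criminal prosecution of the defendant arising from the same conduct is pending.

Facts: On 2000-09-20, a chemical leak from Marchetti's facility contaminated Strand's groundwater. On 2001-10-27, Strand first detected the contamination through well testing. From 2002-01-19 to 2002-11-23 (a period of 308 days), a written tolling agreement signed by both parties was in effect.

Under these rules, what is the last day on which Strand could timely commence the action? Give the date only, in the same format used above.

2003-03-01

Taking the later of the act (2000-09-20) and discovery (2001-10-27), the claim accrued on 2001-10-27.
The untolled deadline — 6 months after 2001-10-27 — is 2002-04-27.
The written tolling agreement from 2002-01-19 to 2002-11-23 tolled the period for 308 days, extending the deadline to 2003-03-01.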